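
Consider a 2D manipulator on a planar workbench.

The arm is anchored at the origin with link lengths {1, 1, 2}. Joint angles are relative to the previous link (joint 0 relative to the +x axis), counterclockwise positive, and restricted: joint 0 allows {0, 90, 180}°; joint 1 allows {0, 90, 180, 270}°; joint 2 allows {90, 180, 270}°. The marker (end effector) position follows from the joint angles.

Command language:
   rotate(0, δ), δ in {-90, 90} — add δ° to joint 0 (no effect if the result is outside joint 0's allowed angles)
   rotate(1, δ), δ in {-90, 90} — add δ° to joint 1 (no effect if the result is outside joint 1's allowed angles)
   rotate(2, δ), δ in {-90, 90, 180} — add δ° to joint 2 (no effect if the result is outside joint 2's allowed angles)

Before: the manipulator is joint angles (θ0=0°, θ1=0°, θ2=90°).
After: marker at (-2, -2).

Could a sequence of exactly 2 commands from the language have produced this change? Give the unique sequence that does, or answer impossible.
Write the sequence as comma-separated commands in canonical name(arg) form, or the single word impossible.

from: joint angles (θ0=0°, θ1=0°, θ2=90°)
[1] after rotate(0, 90): joint angles (θ0=90°, θ1=0°, θ2=90°)
[2] after rotate(0, 90): joint angles (θ0=180°, θ1=0°, θ2=90°)
no other 2-command option fits: unique.

rotate(0, 90), rotate(0, 90)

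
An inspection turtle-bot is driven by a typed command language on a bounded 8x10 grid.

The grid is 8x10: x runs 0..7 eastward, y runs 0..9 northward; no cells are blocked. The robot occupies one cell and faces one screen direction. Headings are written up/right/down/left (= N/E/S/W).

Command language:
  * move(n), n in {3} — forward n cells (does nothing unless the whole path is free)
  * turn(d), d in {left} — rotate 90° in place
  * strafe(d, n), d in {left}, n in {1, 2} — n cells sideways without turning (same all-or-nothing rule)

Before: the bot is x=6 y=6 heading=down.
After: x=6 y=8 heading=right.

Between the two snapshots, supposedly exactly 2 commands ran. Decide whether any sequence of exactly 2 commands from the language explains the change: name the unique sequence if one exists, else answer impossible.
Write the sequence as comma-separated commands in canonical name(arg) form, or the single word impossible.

turn(left), strafe(left, 2)

key: running strafe(left, 2) before turn(left) would end elsewhere — order is forced
t0: x=6 y=6 heading=down
1. turn(left) → x=6 y=6 heading=right
2. strafe(left, 2) → x=6 y=8 heading=right
uniquely the one of 16 2-step routes that fits.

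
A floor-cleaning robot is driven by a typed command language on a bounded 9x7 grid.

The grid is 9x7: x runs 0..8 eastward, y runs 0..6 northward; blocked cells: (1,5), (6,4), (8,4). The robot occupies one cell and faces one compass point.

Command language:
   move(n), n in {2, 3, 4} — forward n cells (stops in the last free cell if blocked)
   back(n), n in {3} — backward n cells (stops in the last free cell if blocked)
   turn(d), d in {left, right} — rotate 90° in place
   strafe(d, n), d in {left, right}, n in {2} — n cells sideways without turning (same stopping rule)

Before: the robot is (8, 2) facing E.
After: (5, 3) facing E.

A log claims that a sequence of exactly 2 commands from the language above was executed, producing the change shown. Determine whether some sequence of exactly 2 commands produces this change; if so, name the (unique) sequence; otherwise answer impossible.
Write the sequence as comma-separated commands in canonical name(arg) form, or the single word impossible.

strafe(left, 2), back(3)

key: running back(3) before strafe(left, 2) would end elsewhere — order is forced
t0: (8, 2) facing E
1. strafe(left, 2) → (8, 3) facing E
2. back(3) → (5, 3) facing E
uniquely the one of 64 2-step routes that fits.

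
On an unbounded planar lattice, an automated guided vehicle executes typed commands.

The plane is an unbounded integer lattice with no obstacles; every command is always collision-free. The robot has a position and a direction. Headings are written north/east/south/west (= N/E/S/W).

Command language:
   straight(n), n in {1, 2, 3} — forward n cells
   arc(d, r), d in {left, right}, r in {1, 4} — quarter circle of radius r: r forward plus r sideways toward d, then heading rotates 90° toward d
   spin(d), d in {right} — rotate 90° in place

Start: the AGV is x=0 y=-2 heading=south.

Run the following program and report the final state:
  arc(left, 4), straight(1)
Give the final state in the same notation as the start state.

t0: x=0 y=-2 heading=south
t=1 arc(left, 4) ⇒ x=4 y=-6 heading=east
t=2 straight(1) ⇒ x=5 y=-6 heading=east

x=5 y=-6 heading=east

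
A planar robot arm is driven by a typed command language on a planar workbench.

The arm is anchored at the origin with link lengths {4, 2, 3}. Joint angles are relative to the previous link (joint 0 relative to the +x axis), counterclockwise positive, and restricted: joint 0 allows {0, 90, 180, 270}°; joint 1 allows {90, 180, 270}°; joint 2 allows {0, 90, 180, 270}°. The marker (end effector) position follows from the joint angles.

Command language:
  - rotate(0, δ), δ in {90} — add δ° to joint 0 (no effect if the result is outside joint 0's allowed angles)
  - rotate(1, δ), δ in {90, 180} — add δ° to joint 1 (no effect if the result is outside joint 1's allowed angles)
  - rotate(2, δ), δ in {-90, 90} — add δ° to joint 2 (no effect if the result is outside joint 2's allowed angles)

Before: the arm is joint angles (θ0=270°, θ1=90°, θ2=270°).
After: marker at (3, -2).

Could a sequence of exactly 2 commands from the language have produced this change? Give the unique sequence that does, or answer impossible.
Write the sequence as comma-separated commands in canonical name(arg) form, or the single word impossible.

rotate(1, 90), rotate(1, 180)

key: running rotate(1, 180) before rotate(1, 90) would end elsewhere — order is forced
start: joint angles (θ0=270°, θ1=90°, θ2=270°)
step 1 (rotate(1, 90)): joint angles (θ0=270°, θ1=180°, θ2=270°)
step 2 (rotate(1, 180)): joint angles (θ0=270°, θ1=180°, θ2=270°)
uniquely the one of 25 2-step routes that fits.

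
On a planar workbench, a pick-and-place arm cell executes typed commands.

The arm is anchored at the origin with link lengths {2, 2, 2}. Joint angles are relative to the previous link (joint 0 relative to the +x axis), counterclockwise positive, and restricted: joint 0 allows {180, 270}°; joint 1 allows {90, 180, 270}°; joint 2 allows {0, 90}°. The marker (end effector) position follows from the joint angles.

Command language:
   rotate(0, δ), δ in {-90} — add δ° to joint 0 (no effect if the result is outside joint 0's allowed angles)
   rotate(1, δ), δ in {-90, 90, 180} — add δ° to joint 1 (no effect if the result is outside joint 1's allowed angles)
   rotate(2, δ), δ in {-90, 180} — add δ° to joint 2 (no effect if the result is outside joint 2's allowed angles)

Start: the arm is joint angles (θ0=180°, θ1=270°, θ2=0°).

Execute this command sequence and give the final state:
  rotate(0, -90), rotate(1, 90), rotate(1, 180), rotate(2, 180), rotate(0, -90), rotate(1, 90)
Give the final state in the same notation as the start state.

joint angles (θ0=180°, θ1=180°, θ2=0°)

begin: joint angles (θ0=180°, θ1=270°, θ2=0°)
step 1 (rotate(0, -90)): joint angles (θ0=180°, θ1=270°, θ2=0°)
step 2 (rotate(1, 90)): joint angles (θ0=180°, θ1=270°, θ2=0°)
step 3 (rotate(1, 180)): joint angles (θ0=180°, θ1=90°, θ2=0°)
step 4 (rotate(2, 180)): joint angles (θ0=180°, θ1=90°, θ2=0°)
step 5 (rotate(0, -90)): joint angles (θ0=180°, θ1=90°, θ2=0°)
step 6 (rotate(1, 90)): joint angles (θ0=180°, θ1=180°, θ2=0°)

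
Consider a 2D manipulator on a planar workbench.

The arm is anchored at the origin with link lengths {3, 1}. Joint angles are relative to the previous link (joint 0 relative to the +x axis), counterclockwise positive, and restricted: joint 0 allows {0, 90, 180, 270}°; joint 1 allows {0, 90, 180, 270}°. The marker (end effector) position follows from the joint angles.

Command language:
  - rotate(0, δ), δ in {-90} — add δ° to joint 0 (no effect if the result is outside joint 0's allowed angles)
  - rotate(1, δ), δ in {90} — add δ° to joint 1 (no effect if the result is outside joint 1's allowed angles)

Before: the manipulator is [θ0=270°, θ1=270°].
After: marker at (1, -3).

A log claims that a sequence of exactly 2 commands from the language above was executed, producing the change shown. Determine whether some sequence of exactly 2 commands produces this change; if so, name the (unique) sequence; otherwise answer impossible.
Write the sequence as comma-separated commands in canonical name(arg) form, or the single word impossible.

rotate(1, 90), rotate(1, 90)

start: [θ0=270°, θ1=270°]
t=1 rotate(1, 90) ⇒ [θ0=270°, θ1=0°]
t=2 rotate(1, 90) ⇒ [θ0=270°, θ1=90°]
all 4 alternatives checked — unique.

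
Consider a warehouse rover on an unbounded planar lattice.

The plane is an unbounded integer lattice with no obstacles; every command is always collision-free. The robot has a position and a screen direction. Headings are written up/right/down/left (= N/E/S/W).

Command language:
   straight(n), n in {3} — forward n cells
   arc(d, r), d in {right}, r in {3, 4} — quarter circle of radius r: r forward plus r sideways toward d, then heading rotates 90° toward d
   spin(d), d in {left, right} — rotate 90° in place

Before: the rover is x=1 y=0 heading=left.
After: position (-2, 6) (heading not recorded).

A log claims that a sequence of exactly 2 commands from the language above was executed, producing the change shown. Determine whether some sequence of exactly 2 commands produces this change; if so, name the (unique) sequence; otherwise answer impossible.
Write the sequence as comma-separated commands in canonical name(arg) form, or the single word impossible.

key: order matters: swapping arc(right, 3) and straight(3) lands elsewhere
initial: x=1 y=0 heading=left
1. arc(right, 3) → x=-2 y=3 heading=up
2. straight(3) → x=-2 y=6 heading=up
no other 2-command option fits: unique.

arc(right, 3), straight(3)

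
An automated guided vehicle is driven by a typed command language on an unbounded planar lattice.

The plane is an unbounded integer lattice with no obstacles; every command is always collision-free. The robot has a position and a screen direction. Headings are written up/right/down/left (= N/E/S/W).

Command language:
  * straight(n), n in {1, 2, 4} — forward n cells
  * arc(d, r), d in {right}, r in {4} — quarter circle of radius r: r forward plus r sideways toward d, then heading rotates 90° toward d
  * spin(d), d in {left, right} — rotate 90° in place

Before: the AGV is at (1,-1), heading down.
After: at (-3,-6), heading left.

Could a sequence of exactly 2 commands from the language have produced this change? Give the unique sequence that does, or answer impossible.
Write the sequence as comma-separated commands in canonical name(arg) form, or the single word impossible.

key: order matters: swapping straight(1) and arc(right, 4) lands elsewhere
t0: at (1,-1), heading down
t=1 straight(1) ⇒ at (1,-2), heading down
t=2 arc(right, 4) ⇒ at (-3,-6), heading left
all 36 alternatives checked — unique.

straight(1), arc(right, 4)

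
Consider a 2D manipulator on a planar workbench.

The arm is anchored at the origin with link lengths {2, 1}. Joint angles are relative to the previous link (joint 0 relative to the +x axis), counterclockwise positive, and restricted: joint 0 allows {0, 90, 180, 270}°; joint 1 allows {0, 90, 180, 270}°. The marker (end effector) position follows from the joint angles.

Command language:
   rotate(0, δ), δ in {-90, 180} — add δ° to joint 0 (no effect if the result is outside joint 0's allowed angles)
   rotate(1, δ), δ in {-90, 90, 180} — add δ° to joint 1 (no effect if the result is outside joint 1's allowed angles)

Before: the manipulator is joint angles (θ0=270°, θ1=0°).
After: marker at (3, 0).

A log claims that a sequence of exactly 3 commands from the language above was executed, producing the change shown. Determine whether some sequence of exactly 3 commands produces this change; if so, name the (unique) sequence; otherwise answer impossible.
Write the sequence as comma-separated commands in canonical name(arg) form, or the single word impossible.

rotate(0, -90), rotate(0, -90), rotate(0, -90)

initial: joint angles (θ0=270°, θ1=0°)
1. rotate(0, -90) → joint angles (θ0=180°, θ1=0°)
2. rotate(0, -90) → joint angles (θ0=90°, θ1=0°)
3. rotate(0, -90) → joint angles (θ0=0°, θ1=0°)
all 125 alternatives checked — unique.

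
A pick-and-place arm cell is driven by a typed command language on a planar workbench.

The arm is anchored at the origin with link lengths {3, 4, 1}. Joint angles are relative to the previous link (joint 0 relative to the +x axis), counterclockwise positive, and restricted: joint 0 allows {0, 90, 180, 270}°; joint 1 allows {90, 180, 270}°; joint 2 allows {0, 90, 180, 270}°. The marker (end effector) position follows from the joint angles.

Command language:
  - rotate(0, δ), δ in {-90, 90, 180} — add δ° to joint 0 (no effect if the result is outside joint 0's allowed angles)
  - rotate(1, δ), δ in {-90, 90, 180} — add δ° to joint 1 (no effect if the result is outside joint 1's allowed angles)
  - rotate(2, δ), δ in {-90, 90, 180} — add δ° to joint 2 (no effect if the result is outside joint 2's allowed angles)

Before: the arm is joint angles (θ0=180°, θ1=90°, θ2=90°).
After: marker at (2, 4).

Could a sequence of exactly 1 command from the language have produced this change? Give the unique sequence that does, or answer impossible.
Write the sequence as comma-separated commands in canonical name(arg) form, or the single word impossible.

rotate(0, 180)

from: joint angles (θ0=180°, θ1=90°, θ2=90°)
t=1 rotate(0, 180) ⇒ joint angles (θ0=0°, θ1=90°, θ2=90°)
uniquely the one of 9 1-step routes that fits.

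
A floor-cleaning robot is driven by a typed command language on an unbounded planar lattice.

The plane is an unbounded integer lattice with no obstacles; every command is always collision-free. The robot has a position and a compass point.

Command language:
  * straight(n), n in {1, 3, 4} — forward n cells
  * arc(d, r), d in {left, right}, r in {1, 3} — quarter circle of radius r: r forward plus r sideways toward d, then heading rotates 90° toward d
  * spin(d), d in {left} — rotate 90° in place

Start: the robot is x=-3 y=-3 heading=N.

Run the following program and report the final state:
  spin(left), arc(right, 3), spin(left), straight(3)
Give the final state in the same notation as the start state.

x=-9 y=0 heading=W

t0: x=-3 y=-3 heading=N
[1] after spin(left): x=-3 y=-3 heading=W
[2] after arc(right, 3): x=-6 y=0 heading=N
[3] after spin(left): x=-6 y=0 heading=W
[4] after straight(3): x=-9 y=0 heading=W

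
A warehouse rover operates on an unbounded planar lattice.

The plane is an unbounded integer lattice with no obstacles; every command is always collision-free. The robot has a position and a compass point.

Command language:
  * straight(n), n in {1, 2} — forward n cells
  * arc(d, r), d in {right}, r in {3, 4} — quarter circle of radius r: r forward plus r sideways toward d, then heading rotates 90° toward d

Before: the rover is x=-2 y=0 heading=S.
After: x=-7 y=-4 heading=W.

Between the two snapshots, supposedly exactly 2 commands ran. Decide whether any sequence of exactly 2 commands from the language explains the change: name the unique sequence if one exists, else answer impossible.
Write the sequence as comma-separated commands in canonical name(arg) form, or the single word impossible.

key: cell and facing (now W) both changed — the 2 commands mix motion and turning
initial: x=-2 y=0 heading=S
[1] after arc(right, 4): x=-6 y=-4 heading=W
[2] after straight(1): x=-7 y=-4 heading=W
all 16 alternatives checked — unique.

arc(right, 4), straight(1)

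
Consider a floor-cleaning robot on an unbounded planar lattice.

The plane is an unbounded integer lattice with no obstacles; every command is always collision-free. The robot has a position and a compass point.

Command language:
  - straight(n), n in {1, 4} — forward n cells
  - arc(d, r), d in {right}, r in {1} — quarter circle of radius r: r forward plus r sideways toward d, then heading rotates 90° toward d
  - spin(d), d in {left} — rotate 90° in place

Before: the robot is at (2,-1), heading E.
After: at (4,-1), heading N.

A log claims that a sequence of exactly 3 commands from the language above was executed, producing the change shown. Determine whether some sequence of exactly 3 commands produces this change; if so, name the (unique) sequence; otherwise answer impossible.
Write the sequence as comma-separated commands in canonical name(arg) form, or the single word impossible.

straight(1), straight(1), spin(left)

key: running spin(left) before straight(1) would end elsewhere — order is forced
begin: at (2,-1), heading E
[1] after straight(1): at (3,-1), heading E
[2] after straight(1): at (4,-1), heading E
[3] after spin(left): at (4,-1), heading N
uniquely the one of 64 3-step routes that fits.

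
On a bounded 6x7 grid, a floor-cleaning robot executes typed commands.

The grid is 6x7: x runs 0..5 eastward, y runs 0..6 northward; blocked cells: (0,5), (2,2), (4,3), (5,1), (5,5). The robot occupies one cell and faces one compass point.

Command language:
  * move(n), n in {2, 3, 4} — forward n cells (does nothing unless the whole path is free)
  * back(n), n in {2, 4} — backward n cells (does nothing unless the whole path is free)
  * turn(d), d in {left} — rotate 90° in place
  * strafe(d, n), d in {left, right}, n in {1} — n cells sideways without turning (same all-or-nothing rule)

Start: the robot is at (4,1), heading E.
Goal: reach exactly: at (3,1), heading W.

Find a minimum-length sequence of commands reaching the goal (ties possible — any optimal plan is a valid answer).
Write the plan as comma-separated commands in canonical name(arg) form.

t0: at (4,1), heading E
t=1 turn(left) ⇒ at (4,1), heading N
t=2 strafe(left, 1) ⇒ at (3,1), heading N
t=3 turn(left) ⇒ at (3,1), heading W
no 2-step plan works, so 3 is optimal.

turn(left), strafe(left, 1), turn(left)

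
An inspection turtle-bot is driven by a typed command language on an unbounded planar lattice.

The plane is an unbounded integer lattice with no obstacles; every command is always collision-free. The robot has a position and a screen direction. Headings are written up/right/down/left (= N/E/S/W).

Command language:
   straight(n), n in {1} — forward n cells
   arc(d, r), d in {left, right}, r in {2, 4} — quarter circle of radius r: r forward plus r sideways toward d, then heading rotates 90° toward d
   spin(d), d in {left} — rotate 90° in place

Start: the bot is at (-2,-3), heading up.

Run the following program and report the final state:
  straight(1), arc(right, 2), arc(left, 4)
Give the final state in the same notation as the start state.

start: at (-2,-3), heading up
1. straight(1) → at (-2,-2), heading up
2. arc(right, 2) → at (0,0), heading right
3. arc(left, 4) → at (4,4), heading up

at (4,4), heading up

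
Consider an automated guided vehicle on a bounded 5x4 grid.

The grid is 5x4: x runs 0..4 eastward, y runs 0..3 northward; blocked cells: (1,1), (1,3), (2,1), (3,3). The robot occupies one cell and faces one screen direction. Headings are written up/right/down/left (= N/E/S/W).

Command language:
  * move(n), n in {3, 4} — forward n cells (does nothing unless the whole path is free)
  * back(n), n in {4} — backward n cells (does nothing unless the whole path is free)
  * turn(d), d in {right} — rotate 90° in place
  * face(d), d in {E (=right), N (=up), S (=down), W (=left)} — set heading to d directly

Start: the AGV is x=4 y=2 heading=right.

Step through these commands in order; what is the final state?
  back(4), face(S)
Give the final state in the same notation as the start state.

initial: x=4 y=2 heading=right
[1] after back(4): x=0 y=2 heading=right
[2] after face(S): x=0 y=2 heading=down

x=0 y=2 heading=down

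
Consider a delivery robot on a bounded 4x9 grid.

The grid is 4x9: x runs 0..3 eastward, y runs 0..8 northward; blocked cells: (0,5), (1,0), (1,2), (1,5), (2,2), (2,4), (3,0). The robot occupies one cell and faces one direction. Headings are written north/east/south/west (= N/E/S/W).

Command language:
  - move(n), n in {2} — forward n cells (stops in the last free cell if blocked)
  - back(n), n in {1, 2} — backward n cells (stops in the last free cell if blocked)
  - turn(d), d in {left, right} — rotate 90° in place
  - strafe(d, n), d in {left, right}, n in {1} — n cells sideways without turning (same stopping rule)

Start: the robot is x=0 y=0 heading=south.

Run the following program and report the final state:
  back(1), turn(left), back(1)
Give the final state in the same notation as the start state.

initial: x=0 y=0 heading=south
t=1 back(1) ⇒ x=0 y=1 heading=south
t=2 turn(left) ⇒ x=0 y=1 heading=east
t=3 back(1) ⇒ x=0 y=1 heading=east

x=0 y=1 heading=east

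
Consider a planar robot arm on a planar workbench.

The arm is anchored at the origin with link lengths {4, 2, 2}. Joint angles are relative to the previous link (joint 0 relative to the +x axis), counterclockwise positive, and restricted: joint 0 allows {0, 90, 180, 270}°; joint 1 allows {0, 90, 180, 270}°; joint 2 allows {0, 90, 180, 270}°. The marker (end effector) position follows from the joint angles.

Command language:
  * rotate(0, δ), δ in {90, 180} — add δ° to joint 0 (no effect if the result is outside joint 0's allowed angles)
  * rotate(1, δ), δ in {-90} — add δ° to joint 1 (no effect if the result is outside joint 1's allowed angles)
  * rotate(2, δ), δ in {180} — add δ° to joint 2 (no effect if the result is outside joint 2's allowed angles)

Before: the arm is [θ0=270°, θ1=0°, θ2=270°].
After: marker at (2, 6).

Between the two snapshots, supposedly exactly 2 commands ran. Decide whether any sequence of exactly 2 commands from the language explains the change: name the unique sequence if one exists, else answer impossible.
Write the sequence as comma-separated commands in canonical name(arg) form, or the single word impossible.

initial: [θ0=270°, θ1=0°, θ2=270°]
t=1 rotate(0, 90) ⇒ [θ0=0°, θ1=0°, θ2=270°]
t=2 rotate(0, 90) ⇒ [θ0=90°, θ1=0°, θ2=270°]
no other 2-command option fits: unique.

rotate(0, 90), rotate(0, 90)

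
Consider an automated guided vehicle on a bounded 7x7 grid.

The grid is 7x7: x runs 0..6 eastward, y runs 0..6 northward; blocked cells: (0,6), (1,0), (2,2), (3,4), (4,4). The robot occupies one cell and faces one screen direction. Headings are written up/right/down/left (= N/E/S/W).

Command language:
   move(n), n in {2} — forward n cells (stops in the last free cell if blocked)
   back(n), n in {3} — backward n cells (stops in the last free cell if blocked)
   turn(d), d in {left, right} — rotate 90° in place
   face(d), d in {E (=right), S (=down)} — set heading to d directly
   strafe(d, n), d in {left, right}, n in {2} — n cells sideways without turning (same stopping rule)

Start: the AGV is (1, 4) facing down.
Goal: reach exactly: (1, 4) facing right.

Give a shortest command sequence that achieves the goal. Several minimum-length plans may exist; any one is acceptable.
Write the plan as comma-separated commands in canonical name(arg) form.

start: (1, 4) facing down
[1] after turn(left): (1, 4) facing right
minimal: 1 command(s), checked below 1.

turn(left)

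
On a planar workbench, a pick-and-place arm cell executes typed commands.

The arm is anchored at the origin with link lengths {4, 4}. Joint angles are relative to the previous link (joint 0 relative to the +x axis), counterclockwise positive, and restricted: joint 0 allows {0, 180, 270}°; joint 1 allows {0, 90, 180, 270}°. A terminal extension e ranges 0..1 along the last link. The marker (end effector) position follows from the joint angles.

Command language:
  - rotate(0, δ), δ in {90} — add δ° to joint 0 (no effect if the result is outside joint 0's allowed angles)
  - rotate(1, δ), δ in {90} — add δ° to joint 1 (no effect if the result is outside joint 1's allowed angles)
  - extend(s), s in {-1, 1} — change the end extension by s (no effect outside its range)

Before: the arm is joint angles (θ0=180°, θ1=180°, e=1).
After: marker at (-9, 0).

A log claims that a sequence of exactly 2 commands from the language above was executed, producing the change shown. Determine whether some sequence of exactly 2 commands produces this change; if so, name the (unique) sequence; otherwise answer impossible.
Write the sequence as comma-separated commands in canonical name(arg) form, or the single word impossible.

begin: joint angles (θ0=180°, θ1=180°, e=1)
step 1 (rotate(1, 90)): joint angles (θ0=180°, θ1=270°, e=1)
step 2 (rotate(1, 90)): joint angles (θ0=180°, θ1=0°, e=1)
all 16 alternatives checked — unique.

rotate(1, 90), rotate(1, 90)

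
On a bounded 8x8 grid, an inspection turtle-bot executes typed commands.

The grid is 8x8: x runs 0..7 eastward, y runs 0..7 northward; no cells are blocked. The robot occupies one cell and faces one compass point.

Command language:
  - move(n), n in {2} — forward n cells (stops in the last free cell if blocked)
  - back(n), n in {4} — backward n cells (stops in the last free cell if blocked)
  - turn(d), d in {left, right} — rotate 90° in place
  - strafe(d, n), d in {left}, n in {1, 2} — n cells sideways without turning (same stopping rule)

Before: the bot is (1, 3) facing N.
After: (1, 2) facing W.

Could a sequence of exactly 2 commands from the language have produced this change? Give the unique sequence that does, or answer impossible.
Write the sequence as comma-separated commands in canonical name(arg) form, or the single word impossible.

turn(left), strafe(left, 1)

key: running strafe(left, 1) before turn(left) would end elsewhere — order is forced
start: (1, 3) facing N
t=1 turn(left) ⇒ (1, 3) facing W
t=2 strafe(left, 1) ⇒ (1, 2) facing W
no rival 2-sequence matches.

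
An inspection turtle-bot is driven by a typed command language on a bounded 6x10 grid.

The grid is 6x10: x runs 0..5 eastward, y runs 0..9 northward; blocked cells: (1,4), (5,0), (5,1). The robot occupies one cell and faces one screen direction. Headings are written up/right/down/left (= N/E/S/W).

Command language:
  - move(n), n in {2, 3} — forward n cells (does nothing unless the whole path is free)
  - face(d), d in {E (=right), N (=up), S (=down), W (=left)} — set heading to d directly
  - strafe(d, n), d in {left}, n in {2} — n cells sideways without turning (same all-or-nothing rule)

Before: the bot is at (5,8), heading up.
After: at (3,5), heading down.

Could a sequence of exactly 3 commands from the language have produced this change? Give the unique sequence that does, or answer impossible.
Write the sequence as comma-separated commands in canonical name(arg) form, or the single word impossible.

strafe(left, 2), face(S), move(3)

key: position moved to (3,5) AND the heading swung to S — translation plus rotation needed
from: at (5,8), heading up
[1] after strafe(left, 2): at (3,8), heading up
[2] after face(S): at (3,8), heading down
[3] after move(3): at (3,5), heading down
no rival 3-sequence matches.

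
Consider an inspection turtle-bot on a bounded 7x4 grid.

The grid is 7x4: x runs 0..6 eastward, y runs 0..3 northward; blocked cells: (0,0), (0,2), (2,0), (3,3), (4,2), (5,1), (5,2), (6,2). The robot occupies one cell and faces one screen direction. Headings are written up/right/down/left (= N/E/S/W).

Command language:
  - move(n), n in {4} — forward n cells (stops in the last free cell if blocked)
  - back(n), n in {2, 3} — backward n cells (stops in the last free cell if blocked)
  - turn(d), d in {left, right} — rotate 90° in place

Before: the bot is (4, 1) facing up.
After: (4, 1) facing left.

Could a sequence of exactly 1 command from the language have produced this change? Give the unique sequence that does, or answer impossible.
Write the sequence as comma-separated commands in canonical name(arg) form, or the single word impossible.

turn(left)

key: (4,1) unchanged — the single command moves nothing
initial: (4, 1) facing up
t=1 turn(left) ⇒ (4, 1) facing left
no other 1-command option fits: unique.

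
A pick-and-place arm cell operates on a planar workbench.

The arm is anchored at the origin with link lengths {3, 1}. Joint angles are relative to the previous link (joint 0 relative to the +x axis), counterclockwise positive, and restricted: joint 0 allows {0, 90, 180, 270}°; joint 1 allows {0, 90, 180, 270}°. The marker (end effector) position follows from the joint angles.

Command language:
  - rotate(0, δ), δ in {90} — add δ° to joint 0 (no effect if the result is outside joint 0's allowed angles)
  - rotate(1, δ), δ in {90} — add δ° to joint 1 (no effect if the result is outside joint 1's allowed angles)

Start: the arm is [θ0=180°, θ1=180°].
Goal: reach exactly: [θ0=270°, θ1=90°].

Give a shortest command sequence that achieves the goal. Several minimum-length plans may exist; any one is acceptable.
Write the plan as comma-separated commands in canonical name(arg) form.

rotate(1, 90), rotate(1, 90), rotate(1, 90), rotate(0, 90)

from: [θ0=180°, θ1=180°]
1. rotate(1, 90) → [θ0=180°, θ1=270°]
2. rotate(1, 90) → [θ0=180°, θ1=0°]
3. rotate(1, 90) → [θ0=180°, θ1=90°]
4. rotate(0, 90) → [θ0=270°, θ1=90°]
nothing shorter than 4 reaches the goal.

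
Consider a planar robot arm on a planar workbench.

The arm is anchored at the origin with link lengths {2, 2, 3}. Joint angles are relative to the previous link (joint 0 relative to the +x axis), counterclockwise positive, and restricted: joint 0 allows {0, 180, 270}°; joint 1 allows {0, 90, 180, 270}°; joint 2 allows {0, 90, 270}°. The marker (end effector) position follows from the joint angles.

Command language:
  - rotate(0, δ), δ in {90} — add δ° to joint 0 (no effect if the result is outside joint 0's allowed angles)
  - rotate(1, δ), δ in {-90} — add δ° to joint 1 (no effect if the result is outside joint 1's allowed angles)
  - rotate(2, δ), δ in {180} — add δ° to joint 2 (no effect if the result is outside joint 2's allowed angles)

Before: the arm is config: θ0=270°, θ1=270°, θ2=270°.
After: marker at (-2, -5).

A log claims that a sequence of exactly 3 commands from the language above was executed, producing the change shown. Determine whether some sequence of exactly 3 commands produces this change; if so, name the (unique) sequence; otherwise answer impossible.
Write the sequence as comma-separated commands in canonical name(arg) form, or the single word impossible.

initial: config: θ0=270°, θ1=270°, θ2=270°
[1] after rotate(2, 180): config: θ0=270°, θ1=270°, θ2=90°
[2] after rotate(2, 180): config: θ0=270°, θ1=270°, θ2=270°
[3] after rotate(2, 180): config: θ0=270°, θ1=270°, θ2=90°
all 27 alternatives checked — unique.

rotate(2, 180), rotate(2, 180), rotate(2, 180)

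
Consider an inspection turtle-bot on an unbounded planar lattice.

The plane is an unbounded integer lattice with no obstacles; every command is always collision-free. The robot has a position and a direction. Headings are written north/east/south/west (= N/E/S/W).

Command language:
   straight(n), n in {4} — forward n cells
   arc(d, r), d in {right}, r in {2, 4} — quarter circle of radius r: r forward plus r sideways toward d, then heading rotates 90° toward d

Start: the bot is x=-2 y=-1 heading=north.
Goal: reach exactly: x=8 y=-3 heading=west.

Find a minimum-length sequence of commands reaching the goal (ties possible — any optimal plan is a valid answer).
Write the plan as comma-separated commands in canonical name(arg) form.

from: x=-2 y=-1 heading=north
[1] after arc(right, 4): x=2 y=3 heading=east
[2] after straight(4): x=6 y=3 heading=east
[3] after arc(right, 4): x=10 y=-1 heading=south
[4] after arc(right, 2): x=8 y=-3 heading=west
shorter routes all fall short; 4 is best.

arc(right, 4), straight(4), arc(right, 4), arc(right, 2)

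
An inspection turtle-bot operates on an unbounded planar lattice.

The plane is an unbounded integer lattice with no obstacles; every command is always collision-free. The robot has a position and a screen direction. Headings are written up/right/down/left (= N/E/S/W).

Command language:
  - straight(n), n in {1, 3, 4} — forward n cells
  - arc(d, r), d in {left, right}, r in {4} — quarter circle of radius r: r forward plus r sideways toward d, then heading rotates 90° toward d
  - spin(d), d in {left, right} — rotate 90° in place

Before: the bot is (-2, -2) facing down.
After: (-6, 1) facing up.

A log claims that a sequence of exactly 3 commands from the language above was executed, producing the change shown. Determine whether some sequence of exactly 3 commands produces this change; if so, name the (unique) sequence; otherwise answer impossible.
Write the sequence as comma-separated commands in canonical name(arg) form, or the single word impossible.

key: position moved to (-6,1) AND the heading swung to N — translation plus rotation needed
t0: (-2, -2) facing down
[1] after straight(1): (-2, -3) facing down
[2] after spin(right): (-2, -3) facing left
[3] after arc(right, 4): (-6, 1) facing up
no rival 3-sequence matches.

straight(1), spin(right), arc(right, 4)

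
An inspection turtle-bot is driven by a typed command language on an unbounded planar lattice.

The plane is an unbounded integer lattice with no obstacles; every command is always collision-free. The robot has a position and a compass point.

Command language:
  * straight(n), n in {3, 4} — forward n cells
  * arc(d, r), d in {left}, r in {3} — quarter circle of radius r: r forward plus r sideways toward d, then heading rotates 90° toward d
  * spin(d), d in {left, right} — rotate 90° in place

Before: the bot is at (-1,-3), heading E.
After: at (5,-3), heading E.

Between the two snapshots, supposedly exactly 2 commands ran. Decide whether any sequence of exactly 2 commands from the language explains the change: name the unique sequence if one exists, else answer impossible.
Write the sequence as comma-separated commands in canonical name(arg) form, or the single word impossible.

key: still facing E at the end — nothing in the sequence rotates
from: at (-1,-3), heading E
t=1 straight(3) ⇒ at (2,-3), heading E
t=2 straight(3) ⇒ at (5,-3), heading E
no rival 2-sequence matches.

straight(3), straight(3)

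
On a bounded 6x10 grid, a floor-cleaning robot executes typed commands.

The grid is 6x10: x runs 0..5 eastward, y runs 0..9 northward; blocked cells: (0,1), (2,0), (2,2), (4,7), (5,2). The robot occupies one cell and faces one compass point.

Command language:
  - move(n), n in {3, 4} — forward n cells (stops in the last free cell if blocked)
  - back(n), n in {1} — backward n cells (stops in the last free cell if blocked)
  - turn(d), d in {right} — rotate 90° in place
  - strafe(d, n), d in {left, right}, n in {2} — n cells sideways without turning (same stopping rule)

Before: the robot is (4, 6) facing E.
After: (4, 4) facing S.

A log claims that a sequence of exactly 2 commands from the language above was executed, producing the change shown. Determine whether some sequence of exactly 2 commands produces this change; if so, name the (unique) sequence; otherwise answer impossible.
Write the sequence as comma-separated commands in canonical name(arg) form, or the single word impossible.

key: running turn(right) before strafe(right, 2) would end elsewhere — order is forced
begin: (4, 6) facing E
t=1 strafe(right, 2) ⇒ (4, 4) facing E
t=2 turn(right) ⇒ (4, 4) facing S
no rival 2-sequence matches.

strafe(right, 2), turn(right)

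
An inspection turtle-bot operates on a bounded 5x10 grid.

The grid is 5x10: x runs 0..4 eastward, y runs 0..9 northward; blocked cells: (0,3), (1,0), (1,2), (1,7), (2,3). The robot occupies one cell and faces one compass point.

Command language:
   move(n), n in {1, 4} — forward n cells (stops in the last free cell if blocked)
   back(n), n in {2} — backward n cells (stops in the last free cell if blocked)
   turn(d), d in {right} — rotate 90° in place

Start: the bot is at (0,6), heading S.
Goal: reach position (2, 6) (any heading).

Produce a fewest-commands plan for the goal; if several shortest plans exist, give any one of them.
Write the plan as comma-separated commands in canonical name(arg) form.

turn(right), back(2)

start: at (0,6), heading S
1. turn(right) → at (0,6), heading W
2. back(2) → at (2,6), heading W
minimal: 2 command(s), checked below 2.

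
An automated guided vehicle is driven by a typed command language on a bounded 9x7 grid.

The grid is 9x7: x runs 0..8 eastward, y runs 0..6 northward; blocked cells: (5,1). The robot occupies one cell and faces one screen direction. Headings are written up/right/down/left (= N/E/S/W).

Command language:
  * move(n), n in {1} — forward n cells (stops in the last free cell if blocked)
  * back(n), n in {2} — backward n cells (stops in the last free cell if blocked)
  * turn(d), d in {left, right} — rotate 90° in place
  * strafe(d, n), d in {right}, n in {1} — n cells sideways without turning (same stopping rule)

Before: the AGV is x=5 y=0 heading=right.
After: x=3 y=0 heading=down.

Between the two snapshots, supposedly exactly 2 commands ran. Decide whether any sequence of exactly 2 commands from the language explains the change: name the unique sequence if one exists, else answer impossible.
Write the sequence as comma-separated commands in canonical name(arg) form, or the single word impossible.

key: order matters: swapping back(2) and turn(right) lands elsewhere
start: x=5 y=0 heading=right
[1] after back(2): x=3 y=0 heading=right
[2] after turn(right): x=3 y=0 heading=down
no other 2-command option fits: unique.

back(2), turn(right)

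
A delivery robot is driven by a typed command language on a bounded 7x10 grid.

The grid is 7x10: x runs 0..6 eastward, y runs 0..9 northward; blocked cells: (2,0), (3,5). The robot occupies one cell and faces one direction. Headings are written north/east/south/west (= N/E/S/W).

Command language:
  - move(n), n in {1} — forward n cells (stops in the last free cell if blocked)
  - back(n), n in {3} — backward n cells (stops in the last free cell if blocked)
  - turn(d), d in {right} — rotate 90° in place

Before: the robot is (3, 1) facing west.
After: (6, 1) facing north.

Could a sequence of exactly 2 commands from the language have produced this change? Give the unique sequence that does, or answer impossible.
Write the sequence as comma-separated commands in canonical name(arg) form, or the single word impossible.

key: cell and facing (now N) both changed — the 2 commands mix motion and turning
begin: (3, 1) facing west
step 1 (back(3)): (6, 1) facing west
step 2 (turn(right)): (6, 1) facing north
no rival 2-sequence matches.

back(3), turn(right)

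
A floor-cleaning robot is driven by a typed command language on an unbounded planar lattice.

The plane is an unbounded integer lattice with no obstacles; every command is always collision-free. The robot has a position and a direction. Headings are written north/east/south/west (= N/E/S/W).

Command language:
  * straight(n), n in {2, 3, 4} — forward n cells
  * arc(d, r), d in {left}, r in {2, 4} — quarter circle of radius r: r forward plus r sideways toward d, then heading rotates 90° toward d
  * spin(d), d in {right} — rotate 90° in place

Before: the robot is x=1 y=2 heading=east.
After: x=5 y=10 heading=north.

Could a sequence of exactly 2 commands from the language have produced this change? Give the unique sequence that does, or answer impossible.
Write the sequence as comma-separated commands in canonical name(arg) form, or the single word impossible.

key: order matters: swapping arc(left, 4) and straight(4) lands elsewhere
initial: x=1 y=2 heading=east
t=1 arc(left, 4) ⇒ x=5 y=6 heading=north
t=2 straight(4) ⇒ x=5 y=10 heading=north
no rival 2-sequence matches.

arc(left, 4), straight(4)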